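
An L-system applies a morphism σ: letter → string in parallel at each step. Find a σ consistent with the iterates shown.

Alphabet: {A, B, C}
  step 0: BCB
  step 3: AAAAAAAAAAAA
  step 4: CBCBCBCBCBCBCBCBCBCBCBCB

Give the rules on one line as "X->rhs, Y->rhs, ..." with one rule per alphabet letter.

A->CB, B->A, C->AA

  step 3 ⇒ step 4: AAAAAAAAAAAA ⇒ CB·CB·CB·CB·CB·CB·CB·CB·CB·CB·CB·CB
    A ↦ CB
    B ↦ A  (constrained at step 0)
    C ↦ AA  (constrained at step 0)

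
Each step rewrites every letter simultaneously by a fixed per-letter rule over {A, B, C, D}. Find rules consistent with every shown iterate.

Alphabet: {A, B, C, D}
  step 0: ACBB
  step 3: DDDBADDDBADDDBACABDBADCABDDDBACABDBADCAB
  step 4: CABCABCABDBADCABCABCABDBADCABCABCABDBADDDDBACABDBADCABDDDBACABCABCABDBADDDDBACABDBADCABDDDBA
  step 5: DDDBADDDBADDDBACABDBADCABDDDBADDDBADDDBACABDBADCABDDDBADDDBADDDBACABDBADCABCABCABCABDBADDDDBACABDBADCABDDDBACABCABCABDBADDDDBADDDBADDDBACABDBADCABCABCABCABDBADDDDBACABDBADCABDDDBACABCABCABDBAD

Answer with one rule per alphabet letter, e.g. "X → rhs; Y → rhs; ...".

A->D, B->DBA, C->D, D->CAB

  step 4 ⇒ step 5: CABCABCABDBADCABCABCABDBADCABCABCABDBADDDDBACABDBADCABDDDBACABCABCABDBADDDDBACABDBADCABDDDBA ⇒ D·D·DBA·D·D·DBA·D·D·DBA·CAB·DBA·D·CAB·D·D·DBA·D·D·DBA·D·D·DBA·CAB·DBA·D·CAB·D·D·DBA·D·D·DBA·D·D·DBA·CAB·DBA·D·CAB·CAB·CAB·CAB·DBA·D·D·D·DBA·CAB·DBA·D·CAB·D·D·DBA·CAB·CAB·CAB·DBA·D·D·D·DBA·D·D·DBA·D·D·DBA·CAB·DBA·D·CAB·CAB·CAB·CAB·DBA·D·D·D·DBA·CAB·DBA·D·CAB·D·D·DBA·CAB·CAB·CAB·DBA·D
    A ↦ D
    B ↦ DBA
    C ↦ D
    D ↦ CAB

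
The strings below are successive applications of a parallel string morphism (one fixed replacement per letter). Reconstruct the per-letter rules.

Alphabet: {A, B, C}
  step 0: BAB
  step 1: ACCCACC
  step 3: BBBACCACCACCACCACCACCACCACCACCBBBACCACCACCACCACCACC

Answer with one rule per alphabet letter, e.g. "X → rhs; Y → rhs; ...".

  step 0 ⇒ step 1: BAB ⇒ ACC·C·ACC
    A ↦ C
    B ↦ ACC
    C ↦ BBB  (constrained at step 1)

A->C, B->ACC, C->BBB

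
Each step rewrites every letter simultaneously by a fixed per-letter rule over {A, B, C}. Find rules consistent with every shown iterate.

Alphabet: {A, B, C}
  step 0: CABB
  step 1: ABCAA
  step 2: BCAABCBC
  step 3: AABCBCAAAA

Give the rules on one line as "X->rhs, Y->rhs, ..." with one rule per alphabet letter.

A->BC, B->A, C->A

  step 2 ⇒ step 3: BCAABCBC ⇒ A·A·BC·BC·A·A·A·A
    A ↦ BC
    B ↦ A
    C ↦ A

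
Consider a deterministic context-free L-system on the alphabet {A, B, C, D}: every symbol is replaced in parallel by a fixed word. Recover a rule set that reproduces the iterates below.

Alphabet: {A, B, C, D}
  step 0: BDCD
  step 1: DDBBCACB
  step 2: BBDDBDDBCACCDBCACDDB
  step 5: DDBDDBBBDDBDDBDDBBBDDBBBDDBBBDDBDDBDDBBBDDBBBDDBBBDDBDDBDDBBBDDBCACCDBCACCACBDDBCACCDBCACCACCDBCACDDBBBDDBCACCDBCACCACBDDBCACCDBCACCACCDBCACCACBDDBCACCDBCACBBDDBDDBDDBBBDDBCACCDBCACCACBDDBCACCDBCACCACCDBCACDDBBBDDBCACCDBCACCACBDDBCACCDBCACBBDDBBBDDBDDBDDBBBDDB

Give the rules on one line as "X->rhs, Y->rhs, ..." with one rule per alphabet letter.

A->CDB, B->DDB, C->CAC, D->B

  step 1 ⇒ step 2: DDBBCACB ⇒ B·B·DDB·DDB·CAC·CDB·CAC·DDB
    A ↦ CDB
    B ↦ DDB
    C ↦ CAC
    D ↦ B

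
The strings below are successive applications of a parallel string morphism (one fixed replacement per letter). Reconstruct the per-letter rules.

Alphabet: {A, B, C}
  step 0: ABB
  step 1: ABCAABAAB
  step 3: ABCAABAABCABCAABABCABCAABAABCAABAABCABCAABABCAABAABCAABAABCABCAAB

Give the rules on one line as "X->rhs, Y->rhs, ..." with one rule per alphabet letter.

A->ABC, B->AAB, C->A

  step 0 ⇒ step 1: ABB ⇒ ABC·AAB·AAB
    A ↦ ABC
    B ↦ AAB
    C ↦ A  (constrained at step 1)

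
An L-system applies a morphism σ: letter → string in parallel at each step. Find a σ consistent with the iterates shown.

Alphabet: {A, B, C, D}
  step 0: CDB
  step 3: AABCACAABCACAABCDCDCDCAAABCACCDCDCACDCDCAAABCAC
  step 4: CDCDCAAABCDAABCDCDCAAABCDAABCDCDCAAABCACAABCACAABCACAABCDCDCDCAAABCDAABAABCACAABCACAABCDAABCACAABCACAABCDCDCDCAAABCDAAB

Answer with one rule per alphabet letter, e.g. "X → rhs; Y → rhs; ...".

A->CD, B->CA, C->AAB, D->CAC

  step 3 ⇒ step 4: AABCACAABCACAABCDCDCDCAAABCACCDCDCACDCDCAAABCAC ⇒ CD·CD·CA·AAB·CD·AAB·CD·CD·CA·AAB·CD·AAB·CD·CD·CA·AAB·CAC·AAB·CAC·AAB·CAC·AAB·CD·CD·CD·CA·AAB·CD·AAB·AAB·CAC·AAB·CAC·AAB·CD·AAB·CAC·AAB·CAC·AAB·CD·CD·CD·CA·AAB·CD·AAB
    A ↦ CD
    B ↦ CA
    C ↦ AAB
    D ↦ CAC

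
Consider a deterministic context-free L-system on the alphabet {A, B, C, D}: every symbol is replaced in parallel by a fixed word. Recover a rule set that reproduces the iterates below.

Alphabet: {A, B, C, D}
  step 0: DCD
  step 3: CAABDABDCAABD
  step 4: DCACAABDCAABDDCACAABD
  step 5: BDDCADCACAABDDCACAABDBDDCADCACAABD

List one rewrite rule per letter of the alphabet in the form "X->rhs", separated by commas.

A->CA, B->A, C->D, D->BD

  step 4 ⇒ step 5: DCACAABDCAABDDCACAABD ⇒ BD·D·CA·D·CA·CA·A·BD·D·CA·CA·A·BD·BD·D·CA·D·CA·CA·A·BD
    A ↦ CA
    B ↦ A
    C ↦ D
    D ↦ BD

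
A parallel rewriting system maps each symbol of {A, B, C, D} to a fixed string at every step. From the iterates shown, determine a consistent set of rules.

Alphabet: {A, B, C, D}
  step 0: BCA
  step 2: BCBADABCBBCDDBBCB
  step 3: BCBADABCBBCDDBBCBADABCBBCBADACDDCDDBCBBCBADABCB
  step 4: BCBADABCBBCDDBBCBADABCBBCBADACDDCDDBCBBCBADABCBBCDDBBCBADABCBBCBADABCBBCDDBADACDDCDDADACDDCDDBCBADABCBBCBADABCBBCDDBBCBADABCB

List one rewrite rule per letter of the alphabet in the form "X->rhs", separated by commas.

  step 3 ⇒ step 4: BCBADABCBBCDDBBCBADABCBBCBADACDDCDDBCBBCBADABCB ⇒ BCB·ADA·BCB·B·CDD·B·BCB·ADA·BCB·BCB·ADA·CDD·CDD·BCB·BCB·ADA·BCB·B·CDD·B·BCB·ADA·BCB·BCB·ADA·BCB·B·CDD·B·ADA·CDD·CDD·ADA·CDD·CDD·BCB·ADA·BCB·BCB·ADA·BCB·B·CDD·B·BCB·ADA·BCB
    A ↦ B
    B ↦ BCB
    C ↦ ADA
    D ↦ CDD

A->B, B->BCB, C->ADA, D->CDD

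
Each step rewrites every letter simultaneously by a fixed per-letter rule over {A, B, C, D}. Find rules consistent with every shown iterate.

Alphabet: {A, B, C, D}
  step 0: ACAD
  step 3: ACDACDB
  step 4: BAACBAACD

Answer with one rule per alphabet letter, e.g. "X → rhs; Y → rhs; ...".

A->B, B->D, C->A, D->AC

  step 3 ⇒ step 4: ACDACDB ⇒ B·A·AC·B·A·AC·D
    A ↦ B
    B ↦ D
    C ↦ A
    D ↦ AC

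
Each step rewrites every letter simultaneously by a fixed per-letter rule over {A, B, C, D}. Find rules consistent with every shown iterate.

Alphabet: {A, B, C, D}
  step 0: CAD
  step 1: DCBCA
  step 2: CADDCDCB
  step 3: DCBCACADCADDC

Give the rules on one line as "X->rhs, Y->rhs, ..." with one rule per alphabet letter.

A->CB, B->DC, C->D, D->CA

  step 2 ⇒ step 3: CADDCDCB ⇒ D·CB·CA·CA·D·CA·D·DC
    A ↦ CB
    B ↦ DC
    C ↦ D
    D ↦ CA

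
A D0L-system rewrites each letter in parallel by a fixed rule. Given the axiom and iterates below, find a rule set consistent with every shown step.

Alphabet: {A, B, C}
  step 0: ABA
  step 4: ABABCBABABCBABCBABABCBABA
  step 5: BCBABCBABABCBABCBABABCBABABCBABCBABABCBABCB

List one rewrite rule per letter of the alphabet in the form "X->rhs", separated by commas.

A->BCB, B->A, C->B

  step 4 ⇒ step 5: ABABCBABABCBABCBABABCBABA ⇒ BCB·A·BCB·A·B·A·BCB·A·BCB·A·B·A·BCB·A·B·A·BCB·A·BCB·A·B·A·BCB·A·BCB
    A ↦ BCB
    B ↦ A
    C ↦ B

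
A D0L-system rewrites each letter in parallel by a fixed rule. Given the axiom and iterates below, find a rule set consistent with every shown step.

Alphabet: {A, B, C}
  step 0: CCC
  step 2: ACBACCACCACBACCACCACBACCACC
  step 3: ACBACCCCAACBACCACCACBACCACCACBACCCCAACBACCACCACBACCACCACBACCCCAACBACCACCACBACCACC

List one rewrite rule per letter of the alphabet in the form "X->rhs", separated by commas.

  step 2 ⇒ step 3: ACBACCACCACBACCACCACBACCACC ⇒ ACB·ACC·CCA·ACB·ACC·ACC·ACB·ACC·ACC·ACB·ACC·CCA·ACB·ACC·ACC·ACB·ACC·ACC·ACB·ACC·CCA·ACB·ACC·ACC·ACB·ACC·ACC
    A ↦ ACB
    B ↦ CCA
    C ↦ ACC

A->ACB, B->CCA, C->ACC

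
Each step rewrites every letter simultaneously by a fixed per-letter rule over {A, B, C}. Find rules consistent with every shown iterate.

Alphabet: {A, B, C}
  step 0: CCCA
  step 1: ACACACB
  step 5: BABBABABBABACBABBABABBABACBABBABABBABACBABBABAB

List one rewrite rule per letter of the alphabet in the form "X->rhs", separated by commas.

A->B, B->BA, C->AC

  step 0 ⇒ step 1: CCCA ⇒ AC·AC·AC·B
    A ↦ B
    C ↦ AC
    B ↦ BA  (constrained at step 1)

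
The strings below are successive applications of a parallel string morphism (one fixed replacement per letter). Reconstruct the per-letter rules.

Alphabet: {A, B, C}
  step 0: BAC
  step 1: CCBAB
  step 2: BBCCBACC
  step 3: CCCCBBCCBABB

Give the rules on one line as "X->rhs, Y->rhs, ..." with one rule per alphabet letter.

  step 2 ⇒ step 3: BBCCBACC ⇒ CC·CC·B·B·CC·BA·B·B
    A ↦ BA
    B ↦ CC
    C ↦ B

A->BA, B->CC, C->B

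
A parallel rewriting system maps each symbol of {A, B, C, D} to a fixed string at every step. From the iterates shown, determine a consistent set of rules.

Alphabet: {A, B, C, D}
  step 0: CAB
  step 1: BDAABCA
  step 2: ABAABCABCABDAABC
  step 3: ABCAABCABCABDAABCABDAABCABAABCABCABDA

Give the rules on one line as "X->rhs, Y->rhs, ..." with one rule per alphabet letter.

A->ABC, B->A, C->BDA, D->BA

  step 2 ⇒ step 3: ABAABCABCABDAABC ⇒ ABC·A·ABC·ABC·A·BDA·ABC·A·BDA·ABC·A·BA·ABC·ABC·A·BDA
    A ↦ ABC
    B ↦ A
    C ↦ BDA
    D ↦ BA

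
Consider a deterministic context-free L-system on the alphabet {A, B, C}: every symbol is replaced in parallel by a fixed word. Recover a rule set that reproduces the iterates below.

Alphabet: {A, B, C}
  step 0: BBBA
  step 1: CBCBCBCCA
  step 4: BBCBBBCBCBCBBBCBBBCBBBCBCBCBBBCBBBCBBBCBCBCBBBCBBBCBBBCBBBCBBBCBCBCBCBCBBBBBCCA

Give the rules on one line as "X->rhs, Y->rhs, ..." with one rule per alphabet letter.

  step 0 ⇒ step 1: BBBA ⇒ CB·CB·CB·CCA
    A ↦ CCA
    B ↦ CB
    C ↦ BB  (constrained at step 1)

A->CCA, B->CB, C->BB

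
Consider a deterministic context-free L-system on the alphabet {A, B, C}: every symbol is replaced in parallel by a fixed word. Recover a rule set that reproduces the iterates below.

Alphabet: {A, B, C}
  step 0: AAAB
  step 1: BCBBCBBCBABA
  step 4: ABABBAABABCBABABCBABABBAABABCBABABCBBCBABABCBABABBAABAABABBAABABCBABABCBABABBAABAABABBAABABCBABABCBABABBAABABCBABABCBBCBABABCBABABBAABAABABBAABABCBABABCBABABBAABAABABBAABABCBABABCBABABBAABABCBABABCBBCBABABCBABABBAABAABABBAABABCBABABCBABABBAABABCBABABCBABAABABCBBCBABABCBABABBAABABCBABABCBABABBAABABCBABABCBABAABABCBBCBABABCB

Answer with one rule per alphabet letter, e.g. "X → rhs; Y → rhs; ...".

A->BCB, B->ABA, C->BBA

  step 0 ⇒ step 1: AAAB ⇒ BCB·BCB·BCB·ABA
    A ↦ BCB
    B ↦ ABA
    C ↦ BBA  (constrained at step 1)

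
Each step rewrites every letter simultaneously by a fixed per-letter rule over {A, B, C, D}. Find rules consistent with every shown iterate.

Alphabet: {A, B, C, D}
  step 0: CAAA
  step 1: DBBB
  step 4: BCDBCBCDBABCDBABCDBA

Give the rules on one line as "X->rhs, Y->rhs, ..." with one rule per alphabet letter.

  step 0 ⇒ step 1: CAAA ⇒ D·B·B·B
    A ↦ B
    C ↦ D
    B ↦ BC  (constrained at step 1)
    D ↦ BA  (constrained at step 1)

A->B, B->BC, C->D, D->BA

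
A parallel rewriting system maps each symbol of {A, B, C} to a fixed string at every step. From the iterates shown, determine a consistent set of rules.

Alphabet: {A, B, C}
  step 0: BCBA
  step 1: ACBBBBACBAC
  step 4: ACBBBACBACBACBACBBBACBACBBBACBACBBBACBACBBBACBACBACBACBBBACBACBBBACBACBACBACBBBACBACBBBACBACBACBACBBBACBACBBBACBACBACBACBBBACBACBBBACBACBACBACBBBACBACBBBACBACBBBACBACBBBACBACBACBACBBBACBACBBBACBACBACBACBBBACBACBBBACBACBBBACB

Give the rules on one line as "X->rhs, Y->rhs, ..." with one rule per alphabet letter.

A->AC, B->ACB, C->BBB

  step 0 ⇒ step 1: BCBA ⇒ ACB·BBB·ACB·AC
    A ↦ AC
    B ↦ ACB
    C ↦ BBB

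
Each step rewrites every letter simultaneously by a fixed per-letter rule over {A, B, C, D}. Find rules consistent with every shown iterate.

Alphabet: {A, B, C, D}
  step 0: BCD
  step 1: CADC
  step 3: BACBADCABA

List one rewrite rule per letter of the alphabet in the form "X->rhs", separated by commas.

  step 0 ⇒ step 1: BCD ⇒ C·A·DC
    B ↦ C
    C ↦ A
    D ↦ DC
    A ↦ BA  (constrained at step 1)

A->BA, B->C, C->A, D->DC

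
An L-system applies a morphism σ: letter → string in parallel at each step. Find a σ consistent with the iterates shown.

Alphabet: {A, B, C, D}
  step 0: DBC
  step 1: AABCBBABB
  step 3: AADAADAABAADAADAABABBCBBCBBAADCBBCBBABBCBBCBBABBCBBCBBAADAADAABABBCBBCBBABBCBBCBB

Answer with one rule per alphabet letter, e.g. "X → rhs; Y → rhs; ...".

A->AAD, B->CBB, C->ABB, D->AAB

  step 0 ⇒ step 1: DBC ⇒ AAB·CBB·ABB
    B ↦ CBB
    C ↦ ABB
    D ↦ AAB
    A ↦ AAD  (constrained at step 1)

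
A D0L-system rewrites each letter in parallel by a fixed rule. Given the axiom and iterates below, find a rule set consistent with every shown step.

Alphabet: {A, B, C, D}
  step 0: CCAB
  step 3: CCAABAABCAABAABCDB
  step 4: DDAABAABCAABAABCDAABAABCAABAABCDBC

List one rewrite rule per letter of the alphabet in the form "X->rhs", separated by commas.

A->AAB, B->C, C->D, D->B

  step 3 ⇒ step 4: CCAABAABCAABAABCDB ⇒ D·D·AAB·AAB·C·AAB·AAB·C·D·AAB·AAB·C·AAB·AAB·C·D·B·C
    A ↦ AAB
    B ↦ C
    C ↦ D
    D ↦ B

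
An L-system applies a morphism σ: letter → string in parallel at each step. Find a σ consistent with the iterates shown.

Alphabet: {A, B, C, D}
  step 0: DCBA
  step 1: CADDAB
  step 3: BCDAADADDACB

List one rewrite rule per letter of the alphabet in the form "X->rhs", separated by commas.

A->B, B->DA, C->AD, D->C

  step 0 ⇒ step 1: DCBA ⇒ C·AD·DA·B
    A ↦ B
    B ↦ DA
    C ↦ AD
    D ↦ C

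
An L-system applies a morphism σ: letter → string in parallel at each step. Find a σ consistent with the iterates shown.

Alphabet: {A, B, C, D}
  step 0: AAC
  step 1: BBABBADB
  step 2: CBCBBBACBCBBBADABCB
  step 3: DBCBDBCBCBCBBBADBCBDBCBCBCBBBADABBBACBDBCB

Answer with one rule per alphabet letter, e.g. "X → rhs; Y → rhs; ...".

A->BBA, B->CB, C->DB, D->DAB

  step 2 ⇒ step 3: CBCBBBACBCBBBADABCB ⇒ DB·CB·DB·CB·CB·CB·BBA·DB·CB·DB·CB·CB·CB·BBA·DAB·BBA·CB·DB·CB
    A ↦ BBA
    B ↦ CB
    C ↦ DB
    D ↦ DAB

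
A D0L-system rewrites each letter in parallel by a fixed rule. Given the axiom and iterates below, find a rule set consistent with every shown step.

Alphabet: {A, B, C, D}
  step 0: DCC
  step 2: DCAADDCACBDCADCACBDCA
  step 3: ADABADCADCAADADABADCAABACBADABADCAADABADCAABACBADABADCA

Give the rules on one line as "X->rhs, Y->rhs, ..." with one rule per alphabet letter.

  step 2 ⇒ step 3: DCAADDCACBDCADCACBDCA ⇒ AD·ABA·DCA·DCA·AD·AD·ABA·DCA·ABA·CB·AD·ABA·DCA·AD·ABA·DCA·ABA·CB·AD·ABA·DCA
    A ↦ DCA
    B ↦ CB
    C ↦ ABA
    D ↦ AD

A->DCA, B->CB, C->ABA, D->AD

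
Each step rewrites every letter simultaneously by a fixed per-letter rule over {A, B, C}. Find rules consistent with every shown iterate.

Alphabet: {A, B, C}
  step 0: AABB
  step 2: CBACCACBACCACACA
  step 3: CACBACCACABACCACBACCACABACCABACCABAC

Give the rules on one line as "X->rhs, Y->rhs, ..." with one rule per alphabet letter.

  step 2 ⇒ step 3: CBACCACBACCACACA ⇒ CA·C·BAC·CA·CA·BAC·CA·C·BAC·CA·CA·BAC·CA·BAC·CA·BAC
    A ↦ BAC
    B ↦ C
    C ↦ CA

A->BAC, B->C, C->CA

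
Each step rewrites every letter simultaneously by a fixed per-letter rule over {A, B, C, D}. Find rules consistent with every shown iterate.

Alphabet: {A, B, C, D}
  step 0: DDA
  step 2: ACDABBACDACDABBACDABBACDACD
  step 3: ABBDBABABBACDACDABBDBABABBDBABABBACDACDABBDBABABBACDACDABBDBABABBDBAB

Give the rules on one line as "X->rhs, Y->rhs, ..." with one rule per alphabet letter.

  step 2 ⇒ step 3: ACDABBACDACDABBACDABBACDACD ⇒ ABB·D·BAB·ABB·ACD·ACD·ABB·D·BAB·ABB·D·BAB·ABB·ACD·ACD·ABB·D·BAB·ABB·ACD·ACD·ABB·D·BAB·ABB·D·BAB
    A ↦ ABB
    B ↦ ACD
    C ↦ D
    D ↦ BAB

A->ABB, B->ACD, C->D, D->BAB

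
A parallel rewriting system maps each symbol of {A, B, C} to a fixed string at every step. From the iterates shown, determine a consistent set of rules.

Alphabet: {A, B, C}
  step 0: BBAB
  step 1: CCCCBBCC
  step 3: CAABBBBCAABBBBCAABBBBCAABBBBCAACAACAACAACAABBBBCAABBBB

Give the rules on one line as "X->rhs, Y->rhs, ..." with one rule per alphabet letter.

A->BB, B->CC, C->CAA

  step 0 ⇒ step 1: BBAB ⇒ CC·CC·BB·CC
    A ↦ BB
    B ↦ CC
    C ↦ CAA  (constrained at step 1)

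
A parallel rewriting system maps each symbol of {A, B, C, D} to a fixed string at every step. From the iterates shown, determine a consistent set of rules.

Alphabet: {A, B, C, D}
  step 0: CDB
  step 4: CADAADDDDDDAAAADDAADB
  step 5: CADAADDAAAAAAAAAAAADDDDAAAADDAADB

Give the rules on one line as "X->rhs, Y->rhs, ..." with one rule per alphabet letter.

A->D, B->DB, C->CA, D->AA

  step 4 ⇒ step 5: CADAADDDDDDAAAADDAADB ⇒ CA·D·AA·D·D·AA·AA·AA·AA·AA·AA·D·D·D·D·AA·AA·D·D·AA·DB
    A ↦ D
    B ↦ DB
    C ↦ CA
    D ↦ AA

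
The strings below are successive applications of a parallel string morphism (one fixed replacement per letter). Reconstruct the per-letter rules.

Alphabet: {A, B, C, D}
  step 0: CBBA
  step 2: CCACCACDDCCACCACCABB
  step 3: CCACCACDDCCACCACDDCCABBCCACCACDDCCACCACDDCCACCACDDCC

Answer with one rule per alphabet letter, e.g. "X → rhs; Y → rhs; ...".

A->CDD, B->C, C->CCA, D->B

  step 2 ⇒ step 3: CCACCACDDCCACCACCABB ⇒ CCA·CCA·CDD·CCA·CCA·CDD·CCA·B·B·CCA·CCA·CDD·CCA·CCA·CDD·CCA·CCA·CDD·C·C
    A ↦ CDD
    B ↦ C
    C ↦ CCA
    D ↦ B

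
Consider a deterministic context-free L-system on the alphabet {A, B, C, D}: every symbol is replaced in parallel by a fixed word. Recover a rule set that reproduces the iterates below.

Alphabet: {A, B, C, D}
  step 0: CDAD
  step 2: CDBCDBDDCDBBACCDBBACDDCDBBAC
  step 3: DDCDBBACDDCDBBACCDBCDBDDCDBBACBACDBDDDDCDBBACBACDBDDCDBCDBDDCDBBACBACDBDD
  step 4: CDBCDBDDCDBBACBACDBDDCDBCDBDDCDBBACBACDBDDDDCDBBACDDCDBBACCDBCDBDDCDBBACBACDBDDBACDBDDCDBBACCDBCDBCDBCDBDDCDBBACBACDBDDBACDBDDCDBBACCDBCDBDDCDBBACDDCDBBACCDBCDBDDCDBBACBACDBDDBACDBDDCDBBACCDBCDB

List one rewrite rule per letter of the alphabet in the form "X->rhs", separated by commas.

A->DB, B->BAC, C->DD, D->CDB

  step 3 ⇒ step 4: DDCDBBACDDCDBBACCDBCDBDDCDBBACBACDBDDDDCDBBACBACDBDDCDBCDBDDCDBBACBACDBDD ⇒ CDB·CDB·DD·CDB·BAC·BAC·DB·DD·CDB·CDB·DD·CDB·BAC·BAC·DB·DD·DD·CDB·BAC·DD·CDB·BAC·CDB·CDB·DD·CDB·BAC·BAC·DB·DD·BAC·DB·DD·CDB·BAC·CDB·CDB·CDB·CDB·DD·CDB·BAC·BAC·DB·DD·BAC·DB·DD·CDB·BAC·CDB·CDB·DD·CDB·BAC·DD·CDB·BAC·CDB·CDB·DD·CDB·BAC·BAC·DB·DD·BAC·DB·DD·CDB·BAC·CDB·CDB
    A ↦ DB
    B ↦ BAC
    C ↦ DD
    D ↦ CDB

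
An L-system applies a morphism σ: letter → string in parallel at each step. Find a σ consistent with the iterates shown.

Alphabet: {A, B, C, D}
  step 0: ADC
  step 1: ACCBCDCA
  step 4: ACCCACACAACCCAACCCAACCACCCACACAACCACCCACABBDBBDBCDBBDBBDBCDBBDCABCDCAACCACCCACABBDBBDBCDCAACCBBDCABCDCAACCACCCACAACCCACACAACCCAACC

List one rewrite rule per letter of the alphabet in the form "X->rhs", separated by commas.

A->ACC, B->BBD, C->CA, D->BCD

  step 0 ⇒ step 1: ADC ⇒ ACC·BCD·CA
    A ↦ ACC
    C ↦ CA
    D ↦ BCD
    B ↦ BBD  (constrained at step 1)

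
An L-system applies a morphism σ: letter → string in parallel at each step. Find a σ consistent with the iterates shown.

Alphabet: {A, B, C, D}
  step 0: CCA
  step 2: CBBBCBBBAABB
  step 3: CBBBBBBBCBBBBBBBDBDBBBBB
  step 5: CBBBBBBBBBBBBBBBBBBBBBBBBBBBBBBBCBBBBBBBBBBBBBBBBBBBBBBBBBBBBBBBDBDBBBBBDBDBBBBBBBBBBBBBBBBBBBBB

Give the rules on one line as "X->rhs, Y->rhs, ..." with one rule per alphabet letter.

A->DB, B->BB, C->CB, D->AA

  step 2 ⇒ step 3: CBBBCBBBAABB ⇒ CB·BB·BB·BB·CB·BB·BB·BB·DB·DB·BB·BB
    A ↦ DB
    B ↦ BB
    C ↦ CB
    D ↦ AA  (constrained at step 3)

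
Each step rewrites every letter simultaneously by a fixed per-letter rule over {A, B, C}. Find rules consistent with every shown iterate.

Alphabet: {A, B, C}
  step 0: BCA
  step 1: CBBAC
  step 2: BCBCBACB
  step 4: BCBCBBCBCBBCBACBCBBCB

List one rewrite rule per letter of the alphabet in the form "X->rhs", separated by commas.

A->AC, B->CB, C->B

  step 1 ⇒ step 2: CBBAC ⇒ B·CB·CB·AC·B
    A ↦ AC
    B ↦ CB
    C ↦ B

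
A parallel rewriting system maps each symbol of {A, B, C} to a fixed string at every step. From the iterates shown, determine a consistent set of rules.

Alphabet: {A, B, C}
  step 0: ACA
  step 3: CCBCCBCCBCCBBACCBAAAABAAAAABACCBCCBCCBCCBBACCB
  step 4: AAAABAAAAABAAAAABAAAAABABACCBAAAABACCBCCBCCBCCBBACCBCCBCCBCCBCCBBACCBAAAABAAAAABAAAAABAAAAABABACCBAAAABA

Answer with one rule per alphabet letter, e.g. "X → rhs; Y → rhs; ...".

A->CCB, B->BA, C->AA

  step 3 ⇒ step 4: CCBCCBCCBCCBBACCBAAAABAAAAABACCBCCBCCBCCBBACCB ⇒ AA·AA·BA·AA·AA·BA·AA·AA·BA·AA·AA·BA·BA·CCB·AA·AA·BA·CCB·CCB·CCB·CCB·BA·CCB·CCB·CCB·CCB·CCB·BA·CCB·AA·AA·BA·AA·AA·BA·AA·AA·BA·AA·AA·BA·BA·CCB·AA·AA·BA
    A ↦ CCB
    B ↦ BA
    C ↦ AA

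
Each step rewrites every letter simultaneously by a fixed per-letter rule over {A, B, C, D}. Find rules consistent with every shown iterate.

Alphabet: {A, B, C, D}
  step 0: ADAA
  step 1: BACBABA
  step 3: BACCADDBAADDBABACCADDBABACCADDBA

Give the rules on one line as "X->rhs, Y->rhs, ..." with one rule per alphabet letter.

  step 0 ⇒ step 1: ADAA ⇒ BA·C·BA·BA
    A ↦ BA
    D ↦ C
    B ↦ ADD  (constrained at step 1)
    C ↦ BA  (constrained at step 1)

A->BA, B->ADD, C->BA, D->C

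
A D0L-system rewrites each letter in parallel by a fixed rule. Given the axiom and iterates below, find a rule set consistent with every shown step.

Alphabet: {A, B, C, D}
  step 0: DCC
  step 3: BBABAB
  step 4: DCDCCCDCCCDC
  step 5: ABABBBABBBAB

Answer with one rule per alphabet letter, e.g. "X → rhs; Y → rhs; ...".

  step 4 ⇒ step 5: DCDCCCDCCCDC ⇒ A·B·A·B·B·B·A·B·B·B·A·B
    C ↦ B
    D ↦ A
  step 3 ⇒ step 4: BBABAB ⇒ DC·DC·CC·DC·CC·DC
    A ↦ CC
  step 3 ⇒ step 4: BBABAB ⇒ DC·DC·CC·DC·CC·DC
    B ↦ DC

A->CC, B->DC, C->B, D->A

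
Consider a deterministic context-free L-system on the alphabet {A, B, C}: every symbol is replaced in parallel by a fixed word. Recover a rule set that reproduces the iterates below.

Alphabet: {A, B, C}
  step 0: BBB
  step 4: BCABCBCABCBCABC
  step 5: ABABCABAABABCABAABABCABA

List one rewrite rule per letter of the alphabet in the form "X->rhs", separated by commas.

A->BC, B->A, C->BA

  step 4 ⇒ step 5: BCABCBCABCBCABC ⇒ A·BA·BC·A·BA·A·BA·BC·A·BA·A·BA·BC·A·BA
    A ↦ BC
    B ↦ A
    C ↦ BA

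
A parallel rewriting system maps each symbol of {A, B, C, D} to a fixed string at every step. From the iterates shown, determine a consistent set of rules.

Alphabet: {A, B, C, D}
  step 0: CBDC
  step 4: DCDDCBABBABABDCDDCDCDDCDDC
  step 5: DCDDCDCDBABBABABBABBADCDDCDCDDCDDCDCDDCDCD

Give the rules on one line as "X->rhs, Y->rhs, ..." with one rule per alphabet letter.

A->B, B->BA, C->D, D->DC

  step 4 ⇒ step 5: DCDDCBABBABABDCDDCDCDDCDDC ⇒ DC·D·DC·DC·D·BA·B·BA·BA·B·BA·B·BA·DC·D·DC·DC·D·DC·D·DC·DC·D·DC·DC·D
    A ↦ B
    B ↦ BA
    C ↦ D
    D ↦ DC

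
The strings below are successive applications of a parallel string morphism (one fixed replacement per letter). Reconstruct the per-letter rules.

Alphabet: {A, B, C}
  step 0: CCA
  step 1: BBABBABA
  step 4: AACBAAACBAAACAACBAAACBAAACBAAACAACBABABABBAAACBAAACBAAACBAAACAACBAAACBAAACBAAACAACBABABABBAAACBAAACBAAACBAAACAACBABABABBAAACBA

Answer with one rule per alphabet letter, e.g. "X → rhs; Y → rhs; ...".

  step 0 ⇒ step 1: CCA ⇒ BBA·BBA·BA
    A ↦ BA
    C ↦ BBA
    B ↦ AAC  (constrained at step 1)

A->BA, B->AAC, C->BBA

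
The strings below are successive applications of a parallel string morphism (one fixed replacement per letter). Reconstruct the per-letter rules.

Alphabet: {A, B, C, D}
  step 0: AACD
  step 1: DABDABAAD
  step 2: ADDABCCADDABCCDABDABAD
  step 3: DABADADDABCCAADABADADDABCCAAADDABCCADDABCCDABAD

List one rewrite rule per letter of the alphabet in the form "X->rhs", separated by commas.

  step 2 ⇒ step 3: ADDABCCADDABCCDABDABAD ⇒ DAB·AD·AD·DAB·CC·A·A·DAB·AD·AD·DAB·CC·A·A·AD·DAB·CC·AD·DAB·CC·DAB·AD
    A ↦ DAB
    B ↦ CC
    C ↦ A
    D ↦ AD

A->DAB, B->CC, C->A, D->AD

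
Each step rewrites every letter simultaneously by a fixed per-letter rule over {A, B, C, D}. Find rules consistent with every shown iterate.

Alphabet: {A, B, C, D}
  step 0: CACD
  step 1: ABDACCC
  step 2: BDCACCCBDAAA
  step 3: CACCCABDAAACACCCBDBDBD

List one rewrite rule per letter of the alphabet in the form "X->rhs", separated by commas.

A->BD, B->CA, C->A, D->CCC

  step 2 ⇒ step 3: BDCACCCBDAAA ⇒ CA·CCC·A·BD·A·A·A·CA·CCC·BD·BD·BD
    A ↦ BD
    B ↦ CA
    C ↦ A
    D ↦ CCC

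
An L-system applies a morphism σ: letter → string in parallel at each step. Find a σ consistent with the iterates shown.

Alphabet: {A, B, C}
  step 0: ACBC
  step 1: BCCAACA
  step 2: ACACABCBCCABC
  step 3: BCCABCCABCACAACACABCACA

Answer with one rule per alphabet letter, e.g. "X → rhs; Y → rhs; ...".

A->BC, B->A, C->CA

  step 2 ⇒ step 3: ACACABCBCCABC ⇒ BC·CA·BC·CA·BC·A·CA·A·CA·CA·BC·A·CA
    A ↦ BC
    B ↦ A
    C ↦ CA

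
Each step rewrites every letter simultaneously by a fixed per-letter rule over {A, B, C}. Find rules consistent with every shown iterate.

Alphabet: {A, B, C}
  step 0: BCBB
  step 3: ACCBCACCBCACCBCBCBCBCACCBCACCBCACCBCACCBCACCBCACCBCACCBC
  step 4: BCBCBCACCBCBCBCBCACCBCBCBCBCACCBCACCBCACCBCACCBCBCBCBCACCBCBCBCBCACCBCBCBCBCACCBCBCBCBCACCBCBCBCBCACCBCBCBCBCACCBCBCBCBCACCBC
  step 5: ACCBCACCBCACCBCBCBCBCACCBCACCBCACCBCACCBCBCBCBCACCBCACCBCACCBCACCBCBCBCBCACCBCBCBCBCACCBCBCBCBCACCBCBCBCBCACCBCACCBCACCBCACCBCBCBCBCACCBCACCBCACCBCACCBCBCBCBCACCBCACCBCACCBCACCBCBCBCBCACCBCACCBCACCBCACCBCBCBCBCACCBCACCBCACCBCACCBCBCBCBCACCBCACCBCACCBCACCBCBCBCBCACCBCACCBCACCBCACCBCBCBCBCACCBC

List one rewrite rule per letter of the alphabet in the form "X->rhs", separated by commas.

  step 4 ⇒ step 5: BCBCBCACCBCBCBCBCACCBCBCBCBCACCBCACCBCACCBCACCBCBCBCBCACCBCBCBCBCACCBCBCBCBCACCBCBCBCBCACCBCBCBCBCACCBCBCBCBCACCBCBCBCBCACCBC ⇒ ACC·BC·ACC·BC·ACC·BC·BC·BC·BC·ACC·BC·ACC·BC·ACC·BC·ACC·BC·BC·BC·BC·ACC·BC·ACC·BC·ACC·BC·ACC·BC·BC·BC·BC·ACC·BC·BC·BC·BC·ACC·BC·BC·BC·BC·ACC·BC·BC·BC·BC·ACC·BC·ACC·BC·ACC·BC·ACC·BC·BC·BC·BC·ACC·BC·ACC·BC·ACC·BC·ACC·BC·BC·BC·BC·ACC·BC·ACC·BC·ACC·BC·ACC·BC·BC·BC·BC·ACC·BC·ACC·BC·ACC·BC·ACC·BC·BC·BC·BC·ACC·BC·ACC·BC·ACC·BC·ACC·BC·BC·BC·BC·ACC·BC·ACC·BC·ACC·BC·ACC·BC·BC·BC·BC·ACC·BC·ACC·BC·ACC·BC·ACC·BC·BC·BC·BC·ACC·BC
    A ↦ BC
    B ↦ ACC
    C ↦ BC

A->BC, B->ACC, C->BC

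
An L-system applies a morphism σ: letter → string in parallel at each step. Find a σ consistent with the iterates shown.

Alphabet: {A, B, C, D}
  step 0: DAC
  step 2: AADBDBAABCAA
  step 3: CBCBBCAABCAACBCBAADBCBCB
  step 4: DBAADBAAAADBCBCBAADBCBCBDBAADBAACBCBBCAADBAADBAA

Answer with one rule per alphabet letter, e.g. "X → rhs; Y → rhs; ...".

A->CB, B->AA, C->DB, D->BC

  step 3 ⇒ step 4: CBCBBCAABCAACBCBAADBCBCB ⇒ DB·AA·DB·AA·AA·DB·CB·CB·AA·DB·CB·CB·DB·AA·DB·AA·CB·CB·BC·AA·DB·AA·DB·AA
    A ↦ CB
    B ↦ AA
    C ↦ DB
    D ↦ BC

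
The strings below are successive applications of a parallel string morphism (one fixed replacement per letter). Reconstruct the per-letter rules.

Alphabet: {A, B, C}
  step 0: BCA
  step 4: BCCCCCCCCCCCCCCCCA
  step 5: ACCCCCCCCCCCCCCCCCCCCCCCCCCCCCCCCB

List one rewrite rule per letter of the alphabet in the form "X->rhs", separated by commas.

A->B, B->A, C->CC

  step 4 ⇒ step 5: BCCCCCCCCCCCCCCCCA ⇒ A·CC·CC·CC·CC·CC·CC·CC·CC·CC·CC·CC·CC·CC·CC·CC·CC·B
    A ↦ B
    B ↦ A
    C ↦ CC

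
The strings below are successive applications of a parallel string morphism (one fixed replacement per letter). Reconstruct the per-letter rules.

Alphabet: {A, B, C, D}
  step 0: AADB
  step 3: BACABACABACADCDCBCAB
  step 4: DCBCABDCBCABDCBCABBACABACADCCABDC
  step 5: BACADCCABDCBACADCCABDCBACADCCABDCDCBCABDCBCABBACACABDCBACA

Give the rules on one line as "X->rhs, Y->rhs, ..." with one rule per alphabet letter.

A->B, B->DC, C->CA, D->BA

  step 4 ⇒ step 5: DCBCABDCBCABDCBCABBACABACADCCABDC ⇒ BA·CA·DC·CA·B·DC·BA·CA·DC·CA·B·DC·BA·CA·DC·CA·B·DC·DC·B·CA·B·DC·B·CA·B·BA·CA·CA·B·DC·BA·CA
    A ↦ B
    B ↦ DC
    C ↦ CA
    D ↦ BA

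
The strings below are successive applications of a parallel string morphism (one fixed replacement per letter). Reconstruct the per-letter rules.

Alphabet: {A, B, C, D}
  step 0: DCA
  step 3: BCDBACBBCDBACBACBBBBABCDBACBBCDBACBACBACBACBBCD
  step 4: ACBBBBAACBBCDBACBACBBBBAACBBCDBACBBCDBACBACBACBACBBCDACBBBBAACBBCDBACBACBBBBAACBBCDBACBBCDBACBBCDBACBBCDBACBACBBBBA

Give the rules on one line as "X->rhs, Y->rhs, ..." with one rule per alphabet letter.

  step 3 ⇒ step 4: BCDBACBBCDBACBACBBBBABCDBACBBCDBACBACBACBACBBCD ⇒ ACB·B·BBA·ACB·BCD·B·ACB·ACB·B·BBA·ACB·BCD·B·ACB·BCD·B·ACB·ACB·ACB·ACB·BCD·ACB·B·BBA·ACB·BCD·B·ACB·ACB·B·BBA·ACB·BCD·B·ACB·BCD·B·ACB·BCD·B·ACB·BCD·B·ACB·ACB·B·BBA
    A ↦ BCD
    B ↦ ACB
    C ↦ B
    D ↦ BBA

A->BCD, B->ACB, C->B, D->BBA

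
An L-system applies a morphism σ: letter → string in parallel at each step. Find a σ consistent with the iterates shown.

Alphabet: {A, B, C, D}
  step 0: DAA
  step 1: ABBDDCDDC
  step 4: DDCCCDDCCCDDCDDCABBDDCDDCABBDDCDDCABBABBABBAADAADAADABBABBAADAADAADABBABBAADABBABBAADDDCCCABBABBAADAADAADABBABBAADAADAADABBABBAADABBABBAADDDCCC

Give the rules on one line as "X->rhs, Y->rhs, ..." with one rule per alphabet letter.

A->DDC, B->C, C->AAD, D->ABB

  step 0 ⇒ step 1: DAA ⇒ ABB·DDC·DDC
    A ↦ DDC
    D ↦ ABB
    B ↦ C  (constrained at step 1)
    C ↦ AAD  (constrained at step 1)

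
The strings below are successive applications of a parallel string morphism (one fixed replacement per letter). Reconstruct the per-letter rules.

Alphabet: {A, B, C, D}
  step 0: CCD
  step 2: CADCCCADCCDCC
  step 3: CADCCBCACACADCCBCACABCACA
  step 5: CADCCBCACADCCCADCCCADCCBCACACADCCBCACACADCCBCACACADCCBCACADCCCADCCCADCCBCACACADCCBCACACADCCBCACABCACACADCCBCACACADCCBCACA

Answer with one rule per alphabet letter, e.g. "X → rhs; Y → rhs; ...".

A->DCC, B->DCC, C->CA, D->B

  step 2 ⇒ step 3: CADCCCADCCDCC ⇒ CA·DCC·B·CA·CA·CA·DCC·B·CA·CA·B·CA·CA
    A ↦ DCC
    C ↦ CA
    D ↦ B
    B ↦ DCC  (constrained at step 3)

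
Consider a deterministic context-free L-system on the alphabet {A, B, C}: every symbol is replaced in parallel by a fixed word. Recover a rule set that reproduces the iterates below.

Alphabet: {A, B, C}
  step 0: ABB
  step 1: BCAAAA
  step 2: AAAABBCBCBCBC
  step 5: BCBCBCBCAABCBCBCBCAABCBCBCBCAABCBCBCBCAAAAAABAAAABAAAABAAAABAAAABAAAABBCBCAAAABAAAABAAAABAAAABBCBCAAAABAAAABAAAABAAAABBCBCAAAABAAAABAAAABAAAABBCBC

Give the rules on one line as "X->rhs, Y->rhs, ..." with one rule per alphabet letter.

  step 1 ⇒ step 2: BCAAAA ⇒ AA·AAB·BC·BC·BC·BC
    A ↦ BC
    B ↦ AA
    C ↦ AAB

A->BC, B->AA, C->AAB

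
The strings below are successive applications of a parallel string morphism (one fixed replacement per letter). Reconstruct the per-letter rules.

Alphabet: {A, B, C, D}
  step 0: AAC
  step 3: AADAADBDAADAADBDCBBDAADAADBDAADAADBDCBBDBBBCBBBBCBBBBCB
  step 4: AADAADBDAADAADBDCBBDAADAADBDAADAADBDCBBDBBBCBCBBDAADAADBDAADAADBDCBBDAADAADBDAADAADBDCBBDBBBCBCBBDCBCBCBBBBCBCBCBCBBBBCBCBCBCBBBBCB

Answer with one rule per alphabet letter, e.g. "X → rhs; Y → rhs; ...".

  step 3 ⇒ step 4: AADAADBDAADAADBDCBBDAADAADBDAADAADBDCBBDBBBCBBBBCBBBBCB ⇒ AAD·AAD·BD·AAD·AAD·BD·CB·BD·AAD·AAD·BD·AAD·AAD·BD·CB·BD·BBB·CB·CB·BD·AAD·AAD·BD·AAD·AAD·BD·CB·BD·AAD·AAD·BD·AAD·AAD·BD·CB·BD·BBB·CB·CB·BD·CB·CB·CB·BBB·CB·CB·CB·CB·BBB·CB·CB·CB·CB·BBB·CB
    A ↦ AAD
    B ↦ CB
    C ↦ BBB
    D ↦ BD

A->AAD, B->CB, C->BBB, D->BD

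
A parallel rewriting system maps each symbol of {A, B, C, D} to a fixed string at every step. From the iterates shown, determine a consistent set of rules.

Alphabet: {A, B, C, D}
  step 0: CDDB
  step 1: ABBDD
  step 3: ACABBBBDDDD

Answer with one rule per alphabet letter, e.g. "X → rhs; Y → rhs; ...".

  step 0 ⇒ step 1: CDDB ⇒ A·B·B·DD
    B ↦ DD
    C ↦ A
    D ↦ B
    A ↦ CA  (constrained at step 1)

A->CA, B->DD, C->A, D->B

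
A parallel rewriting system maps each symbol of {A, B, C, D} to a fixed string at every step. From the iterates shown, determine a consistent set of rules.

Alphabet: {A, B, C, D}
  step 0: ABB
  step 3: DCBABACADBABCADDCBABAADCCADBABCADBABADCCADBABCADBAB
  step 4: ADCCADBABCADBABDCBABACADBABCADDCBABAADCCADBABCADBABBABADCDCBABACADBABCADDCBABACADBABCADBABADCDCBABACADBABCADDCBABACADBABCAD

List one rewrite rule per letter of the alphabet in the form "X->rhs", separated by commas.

  step 3 ⇒ step 4: DCBABACADBABCADDCBABAADCCADBABCADBABADCCADBABCADBAB ⇒ A·DC·CAD·BAB·CAD·BAB·DC·BAB·A·CAD·BAB·CAD·DC·BAB·A·A·DC·CAD·BAB·CAD·BAB·BAB·A·DC·DC·BAB·A·CAD·BAB·CAD·DC·BAB·A·CAD·BAB·CAD·BAB·A·DC·DC·BAB·A·CAD·BAB·CAD·DC·BAB·A·CAD·BAB·CAD
    A ↦ BAB
    B ↦ CAD
    C ↦ DC
    D ↦ A

A->BAB, B->CAD, C->DC, D->A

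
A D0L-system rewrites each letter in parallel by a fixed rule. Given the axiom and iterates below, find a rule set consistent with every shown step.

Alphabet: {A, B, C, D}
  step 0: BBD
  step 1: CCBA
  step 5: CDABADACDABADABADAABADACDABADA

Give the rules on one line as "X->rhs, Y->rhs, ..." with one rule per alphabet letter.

  step 0 ⇒ step 1: BBD ⇒ C·C·BA
    B ↦ C
    D ↦ BA
    A ↦ DA  (constrained at step 1)
    C ↦ A  (constrained at step 1)

A->DA, B->C, C->A, D->BA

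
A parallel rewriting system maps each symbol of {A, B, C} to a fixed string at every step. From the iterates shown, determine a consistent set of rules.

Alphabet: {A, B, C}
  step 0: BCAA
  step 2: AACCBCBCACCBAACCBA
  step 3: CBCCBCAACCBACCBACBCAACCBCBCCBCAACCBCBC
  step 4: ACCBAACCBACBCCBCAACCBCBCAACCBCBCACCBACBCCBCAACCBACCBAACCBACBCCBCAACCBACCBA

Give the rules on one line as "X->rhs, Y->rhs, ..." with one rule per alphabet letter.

A->CBC, B->CCB, C->A

  step 3 ⇒ step 4: CBCCBCAACCBACCBACBCAACCBCBCCBCAACCBCBC ⇒ A·CCB·A·A·CCB·A·CBC·CBC·A·A·CCB·CBC·A·A·CCB·CBC·A·CCB·A·CBC·CBC·A·A·CCB·A·CCB·A·A·CCB·A·CBC·CBC·A·A·CCB·A·CCB·A
    A ↦ CBC
    B ↦ CCB
    C ↦ A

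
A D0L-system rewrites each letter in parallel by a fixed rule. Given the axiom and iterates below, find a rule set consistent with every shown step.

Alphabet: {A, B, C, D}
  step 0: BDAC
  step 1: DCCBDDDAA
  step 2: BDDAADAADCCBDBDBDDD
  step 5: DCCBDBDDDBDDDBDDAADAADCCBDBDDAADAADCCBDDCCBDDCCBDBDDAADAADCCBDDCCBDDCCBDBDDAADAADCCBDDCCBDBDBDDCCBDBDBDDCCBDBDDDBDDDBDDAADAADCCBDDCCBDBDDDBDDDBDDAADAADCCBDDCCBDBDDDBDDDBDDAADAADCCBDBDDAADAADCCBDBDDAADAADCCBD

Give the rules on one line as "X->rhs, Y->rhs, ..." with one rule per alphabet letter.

A->D, B->DCC, C->DAA, D->BD

  step 1 ⇒ step 2: DCCBDDDAA ⇒ BD·DAA·DAA·DCC·BD·BD·BD·D·D
    A ↦ D
    B ↦ DCC
    C ↦ DAA
    D ↦ BD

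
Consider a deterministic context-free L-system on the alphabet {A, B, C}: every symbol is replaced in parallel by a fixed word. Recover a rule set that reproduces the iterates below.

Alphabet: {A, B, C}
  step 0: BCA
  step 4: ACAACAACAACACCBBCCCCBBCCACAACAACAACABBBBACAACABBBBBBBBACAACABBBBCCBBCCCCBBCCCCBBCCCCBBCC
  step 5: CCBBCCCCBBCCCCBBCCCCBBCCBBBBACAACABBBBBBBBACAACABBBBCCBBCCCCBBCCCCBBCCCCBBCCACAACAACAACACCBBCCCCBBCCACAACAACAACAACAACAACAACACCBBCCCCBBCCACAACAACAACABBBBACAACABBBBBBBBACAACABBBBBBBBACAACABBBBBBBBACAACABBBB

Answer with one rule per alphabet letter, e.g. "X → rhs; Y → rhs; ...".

A->CC, B->ACA, C->BB

  step 4 ⇒ step 5: ACAACAACAACACCBBCCCCBBCCACAACAACAACABBBBACAACABBBBBBBBACAACABBBBCCBBCCCCBBCCCCBBCCCCBBCC ⇒ CC·BB·CC·CC·BB·CC·CC·BB·CC·CC·BB·CC·BB·BB·ACA·ACA·BB·BB·BB·BB·ACA·ACA·BB·BB·CC·BB·CC·CC·BB·CC·CC·BB·CC·CC·BB·CC·ACA·ACA·ACA·ACA·CC·BB·CC·CC·BB·CC·ACA·ACA·ACA·ACA·ACA·ACA·ACA·ACA·CC·BB·CC·CC·BB·CC·ACA·ACA·ACA·ACA·BB·BB·ACA·ACA·BB·BB·BB·BB·ACA·ACA·BB·BB·BB·BB·ACA·ACA·BB·BB·BB·BB·ACA·ACA·BB·BB
    A ↦ CC
    B ↦ ACA
    C ↦ BB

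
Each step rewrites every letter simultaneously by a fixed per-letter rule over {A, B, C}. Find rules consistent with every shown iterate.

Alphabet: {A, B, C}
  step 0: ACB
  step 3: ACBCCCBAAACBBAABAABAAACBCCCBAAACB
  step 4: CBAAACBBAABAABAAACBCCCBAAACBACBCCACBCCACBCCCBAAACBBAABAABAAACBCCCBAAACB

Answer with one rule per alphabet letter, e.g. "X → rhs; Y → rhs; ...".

A->C, B->ACB, C->BAA

  step 3 ⇒ step 4: ACBCCCBAAACBBAABAABAAACBCCCBAAACB ⇒ C·BAA·ACB·BAA·BAA·BAA·ACB·C·C·C·BAA·ACB·ACB·C·C·ACB·C·C·ACB·C·C·C·BAA·ACB·BAA·BAA·BAA·ACB·C·C·C·BAA·ACB
    A ↦ C
    B ↦ ACB
    C ↦ BAA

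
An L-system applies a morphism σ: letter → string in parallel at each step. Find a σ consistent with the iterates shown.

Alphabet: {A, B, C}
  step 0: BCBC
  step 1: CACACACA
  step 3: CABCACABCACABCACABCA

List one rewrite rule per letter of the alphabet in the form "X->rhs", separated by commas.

  step 0 ⇒ step 1: BCBC ⇒ CA·CA·CA·CA
    B ↦ CA
    C ↦ CA
    A ↦ B  (constrained at step 1)

A->B, B->CA, C->CA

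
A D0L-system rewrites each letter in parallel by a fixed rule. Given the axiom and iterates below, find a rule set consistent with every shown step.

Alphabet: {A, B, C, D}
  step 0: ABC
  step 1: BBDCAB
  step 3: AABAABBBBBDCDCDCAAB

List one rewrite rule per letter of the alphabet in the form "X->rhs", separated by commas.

A->BB, B->DC, C->AB, D->A

  step 0 ⇒ step 1: ABC ⇒ BB·DC·AB
    A ↦ BB
    B ↦ DC
    C ↦ AB
    D ↦ A  (constrained at step 1)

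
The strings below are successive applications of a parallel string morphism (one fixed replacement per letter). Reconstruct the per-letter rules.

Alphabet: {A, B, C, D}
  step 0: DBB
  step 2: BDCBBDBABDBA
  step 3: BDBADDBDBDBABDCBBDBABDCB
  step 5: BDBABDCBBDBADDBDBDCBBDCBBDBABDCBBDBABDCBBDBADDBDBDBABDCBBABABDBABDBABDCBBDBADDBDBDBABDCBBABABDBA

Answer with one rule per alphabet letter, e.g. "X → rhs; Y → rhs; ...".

A->CB, B->BD, C->DD, D->BA

  step 2 ⇒ step 3: BDCBBDBABDBA ⇒ BD·BA·DD·BD·BD·BA·BD·CB·BD·BA·BD·CB
    A ↦ CB
    B ↦ BD
    C ↦ DD
    D ↦ BA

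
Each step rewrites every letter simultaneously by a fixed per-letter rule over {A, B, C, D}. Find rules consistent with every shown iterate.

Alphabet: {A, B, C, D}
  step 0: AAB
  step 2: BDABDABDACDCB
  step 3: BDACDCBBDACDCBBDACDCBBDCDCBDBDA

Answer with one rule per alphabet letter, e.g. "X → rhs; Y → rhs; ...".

A->B, B->BDA, C->BD, D->CDC

  step 2 ⇒ step 3: BDABDABDACDCB ⇒ BDA·CDC·B·BDA·CDC·B·BDA·CDC·B·BD·CDC·BD·BDA
    A ↦ B
    B ↦ BDA
    C ↦ BD
    D ↦ CDC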